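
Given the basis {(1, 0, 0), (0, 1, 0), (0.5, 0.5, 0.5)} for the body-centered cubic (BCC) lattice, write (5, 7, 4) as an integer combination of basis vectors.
b₁ + 3b₂ + 8b₃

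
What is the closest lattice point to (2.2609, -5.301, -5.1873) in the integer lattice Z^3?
(2, -5, -5)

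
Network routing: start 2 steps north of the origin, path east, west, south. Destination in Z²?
(0, 1)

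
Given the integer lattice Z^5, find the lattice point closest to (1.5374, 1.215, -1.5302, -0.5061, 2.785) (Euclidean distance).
(2, 1, -2, -1, 3)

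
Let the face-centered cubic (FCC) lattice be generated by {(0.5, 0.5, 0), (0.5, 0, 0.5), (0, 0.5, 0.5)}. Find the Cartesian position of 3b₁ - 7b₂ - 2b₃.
(-2, 0.5, -4.5)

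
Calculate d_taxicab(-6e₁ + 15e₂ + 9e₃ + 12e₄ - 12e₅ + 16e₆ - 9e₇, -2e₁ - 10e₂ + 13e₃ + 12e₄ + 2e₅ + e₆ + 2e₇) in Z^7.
73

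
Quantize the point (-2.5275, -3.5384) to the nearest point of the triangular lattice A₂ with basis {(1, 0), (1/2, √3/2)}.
(-3, -3.464)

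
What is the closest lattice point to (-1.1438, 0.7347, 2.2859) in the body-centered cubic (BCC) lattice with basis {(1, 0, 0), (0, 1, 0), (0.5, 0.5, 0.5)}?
(-1, 1, 2)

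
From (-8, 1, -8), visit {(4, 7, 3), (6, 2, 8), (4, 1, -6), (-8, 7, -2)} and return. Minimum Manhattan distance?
72
(one optimal route: (-8, 1, -8) → (4, 1, -6) → (6, 2, 8) → (4, 7, 3) → (-8, 7, -2) → (-8, 1, -8))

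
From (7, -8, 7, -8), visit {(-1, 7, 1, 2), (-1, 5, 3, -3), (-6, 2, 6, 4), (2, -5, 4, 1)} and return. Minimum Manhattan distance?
96
(one optimal route: (7, -8, 7, -8) → (-1, 5, 3, -3) → (-1, 7, 1, 2) → (-6, 2, 6, 4) → (2, -5, 4, 1) → (7, -8, 7, -8))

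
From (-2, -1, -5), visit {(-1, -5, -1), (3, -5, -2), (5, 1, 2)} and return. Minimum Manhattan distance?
42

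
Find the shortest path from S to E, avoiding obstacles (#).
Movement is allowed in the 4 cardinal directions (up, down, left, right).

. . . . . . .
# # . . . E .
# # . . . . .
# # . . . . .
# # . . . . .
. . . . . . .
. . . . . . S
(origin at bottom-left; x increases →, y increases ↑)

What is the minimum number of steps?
6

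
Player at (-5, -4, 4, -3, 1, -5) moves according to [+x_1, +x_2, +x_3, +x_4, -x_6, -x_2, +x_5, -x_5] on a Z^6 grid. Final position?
(-4, -4, 5, -2, 1, -6)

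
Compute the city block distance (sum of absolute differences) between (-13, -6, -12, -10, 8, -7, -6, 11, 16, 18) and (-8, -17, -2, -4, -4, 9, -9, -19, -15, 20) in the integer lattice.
126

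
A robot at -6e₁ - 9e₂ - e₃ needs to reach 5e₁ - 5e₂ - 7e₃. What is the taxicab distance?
21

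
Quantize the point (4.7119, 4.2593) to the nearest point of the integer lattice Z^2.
(5, 4)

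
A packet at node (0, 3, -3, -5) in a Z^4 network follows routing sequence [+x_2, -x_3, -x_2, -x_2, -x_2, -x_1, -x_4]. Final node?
(-1, 1, -4, -6)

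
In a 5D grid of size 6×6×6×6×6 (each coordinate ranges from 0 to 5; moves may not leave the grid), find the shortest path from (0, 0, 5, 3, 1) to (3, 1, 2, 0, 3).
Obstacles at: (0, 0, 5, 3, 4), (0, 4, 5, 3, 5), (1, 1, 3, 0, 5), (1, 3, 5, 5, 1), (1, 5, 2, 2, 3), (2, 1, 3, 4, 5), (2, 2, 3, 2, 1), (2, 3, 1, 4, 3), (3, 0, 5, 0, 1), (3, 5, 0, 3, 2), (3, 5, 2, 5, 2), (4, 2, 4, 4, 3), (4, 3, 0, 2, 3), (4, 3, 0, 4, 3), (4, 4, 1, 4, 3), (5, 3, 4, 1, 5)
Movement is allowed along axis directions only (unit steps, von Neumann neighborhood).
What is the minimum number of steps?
12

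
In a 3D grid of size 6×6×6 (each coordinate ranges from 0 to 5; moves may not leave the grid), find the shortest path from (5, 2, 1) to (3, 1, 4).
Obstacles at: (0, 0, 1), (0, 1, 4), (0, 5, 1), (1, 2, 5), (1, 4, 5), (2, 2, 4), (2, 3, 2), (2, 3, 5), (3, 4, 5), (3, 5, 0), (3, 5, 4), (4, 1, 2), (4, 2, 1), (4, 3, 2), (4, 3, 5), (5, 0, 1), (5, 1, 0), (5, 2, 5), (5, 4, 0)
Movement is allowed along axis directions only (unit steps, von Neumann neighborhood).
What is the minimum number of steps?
6
(one shortest path: (5, 2, 1) → (5, 1, 1) → (4, 1, 1) → (3, 1, 1) → (3, 1, 2) → (3, 1, 3) → (3, 1, 4))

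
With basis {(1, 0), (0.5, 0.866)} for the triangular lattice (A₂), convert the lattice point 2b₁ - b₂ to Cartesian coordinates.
(1.5, -0.866)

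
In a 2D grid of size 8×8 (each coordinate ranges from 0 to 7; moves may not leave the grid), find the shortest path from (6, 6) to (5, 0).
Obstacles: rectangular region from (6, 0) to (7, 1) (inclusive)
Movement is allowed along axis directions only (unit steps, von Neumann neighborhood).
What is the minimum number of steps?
7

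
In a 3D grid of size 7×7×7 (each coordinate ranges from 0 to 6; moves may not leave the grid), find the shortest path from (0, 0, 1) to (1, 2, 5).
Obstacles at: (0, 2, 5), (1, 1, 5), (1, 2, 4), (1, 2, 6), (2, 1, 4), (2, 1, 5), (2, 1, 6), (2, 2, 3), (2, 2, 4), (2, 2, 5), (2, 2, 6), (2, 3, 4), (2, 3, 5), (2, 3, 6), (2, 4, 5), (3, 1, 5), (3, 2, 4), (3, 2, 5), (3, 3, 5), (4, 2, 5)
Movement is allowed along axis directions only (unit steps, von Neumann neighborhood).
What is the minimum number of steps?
9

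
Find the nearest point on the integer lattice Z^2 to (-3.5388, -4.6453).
(-4, -5)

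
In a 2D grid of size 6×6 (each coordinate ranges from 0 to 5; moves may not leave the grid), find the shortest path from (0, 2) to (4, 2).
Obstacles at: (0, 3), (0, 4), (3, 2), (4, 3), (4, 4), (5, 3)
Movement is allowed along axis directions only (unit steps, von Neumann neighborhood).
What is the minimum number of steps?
6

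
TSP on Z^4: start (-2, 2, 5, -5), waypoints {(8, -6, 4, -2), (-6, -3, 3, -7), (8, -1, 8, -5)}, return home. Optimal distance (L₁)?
64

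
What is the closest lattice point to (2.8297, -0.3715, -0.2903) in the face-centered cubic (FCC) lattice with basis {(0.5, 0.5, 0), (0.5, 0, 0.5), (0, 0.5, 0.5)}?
(3, -0.5, -0.5)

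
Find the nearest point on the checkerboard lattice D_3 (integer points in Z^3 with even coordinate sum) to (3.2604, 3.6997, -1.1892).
(3, 4, -1)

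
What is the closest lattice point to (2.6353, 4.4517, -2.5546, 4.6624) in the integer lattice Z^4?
(3, 4, -3, 5)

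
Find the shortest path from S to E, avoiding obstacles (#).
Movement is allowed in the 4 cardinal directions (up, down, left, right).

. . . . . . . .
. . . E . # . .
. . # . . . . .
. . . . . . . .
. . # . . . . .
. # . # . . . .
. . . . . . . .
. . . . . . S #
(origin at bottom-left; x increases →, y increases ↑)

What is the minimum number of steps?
9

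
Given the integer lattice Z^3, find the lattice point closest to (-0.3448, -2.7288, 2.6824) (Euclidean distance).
(0, -3, 3)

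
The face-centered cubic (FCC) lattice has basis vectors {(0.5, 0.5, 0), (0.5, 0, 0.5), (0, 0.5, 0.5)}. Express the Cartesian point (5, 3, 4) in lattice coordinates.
4b₁ + 6b₂ + 2b₃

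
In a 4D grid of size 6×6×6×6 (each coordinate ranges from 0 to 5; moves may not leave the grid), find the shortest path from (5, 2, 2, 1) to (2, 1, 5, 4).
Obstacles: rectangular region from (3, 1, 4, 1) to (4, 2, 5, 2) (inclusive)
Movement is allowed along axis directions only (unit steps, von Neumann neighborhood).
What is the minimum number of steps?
10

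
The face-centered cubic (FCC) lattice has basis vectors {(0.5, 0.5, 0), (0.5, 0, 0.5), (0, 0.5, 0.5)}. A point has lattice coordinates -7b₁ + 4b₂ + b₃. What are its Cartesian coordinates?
(-1.5, -3, 2.5)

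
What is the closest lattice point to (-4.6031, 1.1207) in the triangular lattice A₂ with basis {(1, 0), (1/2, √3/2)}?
(-4.5, 0.866)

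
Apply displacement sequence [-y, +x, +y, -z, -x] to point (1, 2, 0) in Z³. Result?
(1, 2, -1)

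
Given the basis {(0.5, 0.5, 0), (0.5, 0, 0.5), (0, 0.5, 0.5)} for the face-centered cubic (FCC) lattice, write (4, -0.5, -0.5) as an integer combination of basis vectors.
4b₁ + 4b₂ - 5b₃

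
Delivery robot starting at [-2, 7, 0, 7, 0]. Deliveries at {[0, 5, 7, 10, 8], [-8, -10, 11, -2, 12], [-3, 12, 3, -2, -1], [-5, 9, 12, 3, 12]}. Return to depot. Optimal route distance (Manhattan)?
142
(one optimal route: (-2, 7, 0, 7, 0) → (0, 5, 7, 10, 8) → (-5, 9, 12, 3, 12) → (-8, -10, 11, -2, 12) → (-3, 12, 3, -2, -1) → (-2, 7, 0, 7, 0))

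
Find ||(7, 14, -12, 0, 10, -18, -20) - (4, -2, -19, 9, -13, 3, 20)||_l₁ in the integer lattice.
119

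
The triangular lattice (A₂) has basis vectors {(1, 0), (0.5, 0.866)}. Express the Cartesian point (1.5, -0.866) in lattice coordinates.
2b₁ - b₂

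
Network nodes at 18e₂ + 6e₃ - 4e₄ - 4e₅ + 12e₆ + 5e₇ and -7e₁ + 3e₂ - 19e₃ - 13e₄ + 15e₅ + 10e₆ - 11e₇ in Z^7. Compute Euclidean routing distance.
40.0125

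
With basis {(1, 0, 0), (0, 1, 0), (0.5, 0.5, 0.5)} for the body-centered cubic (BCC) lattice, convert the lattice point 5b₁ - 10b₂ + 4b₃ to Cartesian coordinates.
(7, -8, 2)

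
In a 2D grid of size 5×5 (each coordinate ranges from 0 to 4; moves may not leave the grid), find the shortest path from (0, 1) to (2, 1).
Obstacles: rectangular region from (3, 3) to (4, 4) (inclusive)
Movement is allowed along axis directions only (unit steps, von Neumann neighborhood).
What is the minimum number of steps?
2
(one shortest path: (0, 1) → (1, 1) → (2, 1))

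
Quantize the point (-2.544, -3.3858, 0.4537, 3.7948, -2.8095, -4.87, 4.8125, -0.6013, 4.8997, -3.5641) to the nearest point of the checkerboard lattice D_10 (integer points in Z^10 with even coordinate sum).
(-2, -3, 0, 4, -3, -5, 5, -1, 5, -4)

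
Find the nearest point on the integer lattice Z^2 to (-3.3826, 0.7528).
(-3, 1)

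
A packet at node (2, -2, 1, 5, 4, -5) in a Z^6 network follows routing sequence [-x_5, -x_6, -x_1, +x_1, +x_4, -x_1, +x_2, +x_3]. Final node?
(1, -1, 2, 6, 3, -6)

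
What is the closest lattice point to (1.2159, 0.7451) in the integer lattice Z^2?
(1, 1)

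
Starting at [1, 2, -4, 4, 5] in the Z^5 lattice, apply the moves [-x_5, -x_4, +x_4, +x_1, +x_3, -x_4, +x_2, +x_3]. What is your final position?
(2, 3, -2, 3, 4)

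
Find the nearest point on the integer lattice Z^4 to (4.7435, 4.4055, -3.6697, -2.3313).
(5, 4, -4, -2)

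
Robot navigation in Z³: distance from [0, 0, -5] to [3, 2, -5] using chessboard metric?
3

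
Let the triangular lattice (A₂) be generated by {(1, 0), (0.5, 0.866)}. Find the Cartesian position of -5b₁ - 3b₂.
(-6.5, -2.598)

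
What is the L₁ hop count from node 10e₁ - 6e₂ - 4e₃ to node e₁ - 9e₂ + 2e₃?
18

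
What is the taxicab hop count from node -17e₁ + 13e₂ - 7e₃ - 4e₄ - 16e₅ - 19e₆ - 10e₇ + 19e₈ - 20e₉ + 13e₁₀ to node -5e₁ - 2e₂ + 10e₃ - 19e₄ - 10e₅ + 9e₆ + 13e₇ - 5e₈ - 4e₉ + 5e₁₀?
164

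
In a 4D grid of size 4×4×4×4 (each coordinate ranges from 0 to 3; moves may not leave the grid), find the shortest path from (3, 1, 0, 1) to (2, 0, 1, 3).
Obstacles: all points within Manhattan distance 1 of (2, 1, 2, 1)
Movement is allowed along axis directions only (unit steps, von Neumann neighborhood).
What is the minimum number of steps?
5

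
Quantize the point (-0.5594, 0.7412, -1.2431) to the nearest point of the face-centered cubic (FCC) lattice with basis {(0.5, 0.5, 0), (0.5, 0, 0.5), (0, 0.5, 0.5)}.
(-0.5, 0.5, -1)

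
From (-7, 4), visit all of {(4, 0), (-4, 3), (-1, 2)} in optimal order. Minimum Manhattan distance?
15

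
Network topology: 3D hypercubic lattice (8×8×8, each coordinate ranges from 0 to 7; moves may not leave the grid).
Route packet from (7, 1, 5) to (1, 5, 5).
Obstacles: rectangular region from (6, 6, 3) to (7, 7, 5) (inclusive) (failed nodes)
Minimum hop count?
10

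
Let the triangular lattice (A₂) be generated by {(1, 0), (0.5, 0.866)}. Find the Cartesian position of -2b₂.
(-1, -1.732)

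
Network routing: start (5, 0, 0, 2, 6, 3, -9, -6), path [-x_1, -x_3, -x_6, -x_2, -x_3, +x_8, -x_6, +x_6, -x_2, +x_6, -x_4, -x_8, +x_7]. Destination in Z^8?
(4, -2, -2, 1, 6, 3, -8, -6)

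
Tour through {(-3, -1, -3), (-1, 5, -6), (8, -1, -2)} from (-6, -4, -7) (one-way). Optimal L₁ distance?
38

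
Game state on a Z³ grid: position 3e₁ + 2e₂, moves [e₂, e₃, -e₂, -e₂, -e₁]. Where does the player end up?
(2, 1, 1)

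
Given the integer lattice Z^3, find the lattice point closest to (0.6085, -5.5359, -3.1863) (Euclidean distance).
(1, -6, -3)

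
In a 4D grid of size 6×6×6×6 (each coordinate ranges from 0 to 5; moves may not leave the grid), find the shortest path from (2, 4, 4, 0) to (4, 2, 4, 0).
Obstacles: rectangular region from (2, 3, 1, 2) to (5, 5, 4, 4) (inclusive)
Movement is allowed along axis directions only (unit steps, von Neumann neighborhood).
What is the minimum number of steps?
4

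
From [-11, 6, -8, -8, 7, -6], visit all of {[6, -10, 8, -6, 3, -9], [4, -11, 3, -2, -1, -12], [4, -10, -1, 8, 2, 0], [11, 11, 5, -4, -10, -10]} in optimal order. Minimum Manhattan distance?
159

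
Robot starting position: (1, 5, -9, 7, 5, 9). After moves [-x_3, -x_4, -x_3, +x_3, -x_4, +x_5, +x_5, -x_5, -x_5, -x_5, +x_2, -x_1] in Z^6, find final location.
(0, 6, -10, 5, 4, 9)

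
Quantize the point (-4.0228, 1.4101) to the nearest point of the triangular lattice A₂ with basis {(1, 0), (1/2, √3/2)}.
(-4, 1.732)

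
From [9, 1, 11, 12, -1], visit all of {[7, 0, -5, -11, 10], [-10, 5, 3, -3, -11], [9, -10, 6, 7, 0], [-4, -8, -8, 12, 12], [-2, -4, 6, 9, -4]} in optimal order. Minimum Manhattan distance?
190
(one optimal route: (9, 1, 11, 12, -1) → (9, -10, 6, 7, 0) → (-2, -4, 6, 9, -4) → (-10, 5, 3, -3, -11) → (7, 0, -5, -11, 10) → (-4, -8, -8, 12, 12))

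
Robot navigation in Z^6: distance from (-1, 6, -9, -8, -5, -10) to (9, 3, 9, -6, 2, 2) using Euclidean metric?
25.0998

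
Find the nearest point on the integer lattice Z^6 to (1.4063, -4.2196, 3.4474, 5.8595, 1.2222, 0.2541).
(1, -4, 3, 6, 1, 0)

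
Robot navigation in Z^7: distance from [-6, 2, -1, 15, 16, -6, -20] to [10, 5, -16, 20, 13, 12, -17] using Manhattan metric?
63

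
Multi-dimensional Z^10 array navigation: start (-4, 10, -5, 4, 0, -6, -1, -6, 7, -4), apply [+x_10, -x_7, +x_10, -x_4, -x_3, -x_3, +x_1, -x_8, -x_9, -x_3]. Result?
(-3, 10, -8, 3, 0, -6, -2, -7, 6, -2)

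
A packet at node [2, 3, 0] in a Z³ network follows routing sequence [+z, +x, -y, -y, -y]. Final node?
(3, 0, 1)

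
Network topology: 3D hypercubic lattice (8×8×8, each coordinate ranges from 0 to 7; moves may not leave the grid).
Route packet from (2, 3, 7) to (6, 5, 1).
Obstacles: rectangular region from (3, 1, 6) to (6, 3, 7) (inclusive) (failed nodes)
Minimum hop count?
12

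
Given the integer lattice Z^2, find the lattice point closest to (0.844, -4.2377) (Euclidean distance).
(1, -4)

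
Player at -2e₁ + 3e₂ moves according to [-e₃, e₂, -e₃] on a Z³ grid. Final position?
(-2, 4, -2)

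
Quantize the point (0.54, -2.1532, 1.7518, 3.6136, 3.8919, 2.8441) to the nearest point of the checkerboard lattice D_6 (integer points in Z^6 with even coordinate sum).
(1, -2, 2, 4, 4, 3)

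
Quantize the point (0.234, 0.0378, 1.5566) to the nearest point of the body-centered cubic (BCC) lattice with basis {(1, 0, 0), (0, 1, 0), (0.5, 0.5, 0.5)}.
(0, 0, 2)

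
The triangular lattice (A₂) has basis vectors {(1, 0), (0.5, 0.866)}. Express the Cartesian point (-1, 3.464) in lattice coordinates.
-3b₁ + 4b₂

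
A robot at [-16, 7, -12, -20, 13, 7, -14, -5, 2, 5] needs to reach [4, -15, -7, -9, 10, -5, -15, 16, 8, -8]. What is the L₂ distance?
42.7785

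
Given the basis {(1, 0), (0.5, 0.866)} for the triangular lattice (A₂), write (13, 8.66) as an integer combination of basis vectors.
8b₁ + 10b₂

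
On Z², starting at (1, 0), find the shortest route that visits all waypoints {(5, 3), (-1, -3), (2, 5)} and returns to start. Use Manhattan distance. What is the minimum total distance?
28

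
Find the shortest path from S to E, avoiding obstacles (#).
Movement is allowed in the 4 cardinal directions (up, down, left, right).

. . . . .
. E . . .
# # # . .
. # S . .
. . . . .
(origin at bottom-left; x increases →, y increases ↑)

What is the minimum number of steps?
5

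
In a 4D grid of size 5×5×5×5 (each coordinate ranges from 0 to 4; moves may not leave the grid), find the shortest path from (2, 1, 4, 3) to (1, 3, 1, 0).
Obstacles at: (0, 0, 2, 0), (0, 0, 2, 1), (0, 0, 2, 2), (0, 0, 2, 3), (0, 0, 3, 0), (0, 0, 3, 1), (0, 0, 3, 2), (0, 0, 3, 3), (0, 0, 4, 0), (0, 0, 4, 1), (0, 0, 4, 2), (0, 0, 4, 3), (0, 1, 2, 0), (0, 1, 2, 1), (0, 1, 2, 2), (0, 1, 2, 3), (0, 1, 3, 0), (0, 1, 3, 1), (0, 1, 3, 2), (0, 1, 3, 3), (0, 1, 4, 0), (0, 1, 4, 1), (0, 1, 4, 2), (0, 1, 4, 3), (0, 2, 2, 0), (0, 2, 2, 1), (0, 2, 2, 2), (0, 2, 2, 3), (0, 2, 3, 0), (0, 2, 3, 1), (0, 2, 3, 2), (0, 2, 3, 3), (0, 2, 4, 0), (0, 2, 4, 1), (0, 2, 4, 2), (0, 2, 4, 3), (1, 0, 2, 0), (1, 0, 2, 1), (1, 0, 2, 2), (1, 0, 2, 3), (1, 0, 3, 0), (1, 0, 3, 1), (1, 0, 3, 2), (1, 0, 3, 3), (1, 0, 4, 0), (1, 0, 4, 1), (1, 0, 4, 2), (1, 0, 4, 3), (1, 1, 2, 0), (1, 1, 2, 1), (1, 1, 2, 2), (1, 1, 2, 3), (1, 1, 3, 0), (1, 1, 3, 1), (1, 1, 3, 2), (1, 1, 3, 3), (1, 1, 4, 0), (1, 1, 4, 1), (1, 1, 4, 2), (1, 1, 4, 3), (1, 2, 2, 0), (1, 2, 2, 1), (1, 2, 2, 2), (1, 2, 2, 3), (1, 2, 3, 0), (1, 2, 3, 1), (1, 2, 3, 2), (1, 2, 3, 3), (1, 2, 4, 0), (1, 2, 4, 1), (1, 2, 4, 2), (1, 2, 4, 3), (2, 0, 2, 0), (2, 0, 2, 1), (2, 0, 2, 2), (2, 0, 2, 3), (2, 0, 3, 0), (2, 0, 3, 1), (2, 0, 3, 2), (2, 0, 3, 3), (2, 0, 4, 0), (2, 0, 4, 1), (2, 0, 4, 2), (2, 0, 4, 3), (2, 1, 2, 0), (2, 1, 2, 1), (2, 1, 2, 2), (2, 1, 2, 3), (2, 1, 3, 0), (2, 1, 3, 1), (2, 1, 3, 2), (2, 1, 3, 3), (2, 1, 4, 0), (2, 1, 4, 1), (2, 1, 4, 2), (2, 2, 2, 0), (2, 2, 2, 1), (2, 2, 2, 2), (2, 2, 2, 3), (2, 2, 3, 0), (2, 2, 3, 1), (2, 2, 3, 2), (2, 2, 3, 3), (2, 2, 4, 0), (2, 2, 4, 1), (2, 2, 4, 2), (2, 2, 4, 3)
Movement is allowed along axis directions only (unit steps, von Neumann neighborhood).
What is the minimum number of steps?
11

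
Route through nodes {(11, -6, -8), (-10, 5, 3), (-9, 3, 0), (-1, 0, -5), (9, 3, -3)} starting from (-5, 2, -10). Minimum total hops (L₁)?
74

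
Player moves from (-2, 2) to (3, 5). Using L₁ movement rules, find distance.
8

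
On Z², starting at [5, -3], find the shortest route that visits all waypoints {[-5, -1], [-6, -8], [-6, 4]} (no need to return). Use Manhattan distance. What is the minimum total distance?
30
(one optimal route: (5, -3) → (-5, -1) → (-6, 4) → (-6, -8))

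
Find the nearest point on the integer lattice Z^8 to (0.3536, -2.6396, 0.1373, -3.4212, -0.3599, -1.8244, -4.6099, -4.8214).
(0, -3, 0, -3, 0, -2, -5, -5)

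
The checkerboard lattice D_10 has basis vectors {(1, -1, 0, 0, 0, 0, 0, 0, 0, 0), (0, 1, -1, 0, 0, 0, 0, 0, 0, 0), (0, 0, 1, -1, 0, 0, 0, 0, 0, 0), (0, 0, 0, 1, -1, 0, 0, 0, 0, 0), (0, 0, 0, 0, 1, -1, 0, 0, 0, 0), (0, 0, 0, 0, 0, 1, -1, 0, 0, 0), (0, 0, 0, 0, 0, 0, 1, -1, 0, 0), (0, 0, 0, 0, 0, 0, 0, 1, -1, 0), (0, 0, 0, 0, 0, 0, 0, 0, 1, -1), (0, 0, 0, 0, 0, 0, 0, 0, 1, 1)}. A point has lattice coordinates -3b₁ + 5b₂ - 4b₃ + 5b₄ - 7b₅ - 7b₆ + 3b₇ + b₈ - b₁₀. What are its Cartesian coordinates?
(-3, 8, -9, 9, -12, 0, 10, -2, -2, -1)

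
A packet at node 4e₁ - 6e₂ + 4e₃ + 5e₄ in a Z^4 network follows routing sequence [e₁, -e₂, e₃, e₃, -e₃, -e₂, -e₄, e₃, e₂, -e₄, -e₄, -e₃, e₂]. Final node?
(5, -6, 5, 2)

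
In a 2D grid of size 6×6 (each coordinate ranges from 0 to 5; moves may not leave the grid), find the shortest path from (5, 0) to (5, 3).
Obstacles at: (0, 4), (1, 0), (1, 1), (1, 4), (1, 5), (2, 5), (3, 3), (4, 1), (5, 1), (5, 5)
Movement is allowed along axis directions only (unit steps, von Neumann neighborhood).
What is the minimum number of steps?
7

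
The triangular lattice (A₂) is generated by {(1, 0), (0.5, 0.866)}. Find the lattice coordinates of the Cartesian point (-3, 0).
-3b₁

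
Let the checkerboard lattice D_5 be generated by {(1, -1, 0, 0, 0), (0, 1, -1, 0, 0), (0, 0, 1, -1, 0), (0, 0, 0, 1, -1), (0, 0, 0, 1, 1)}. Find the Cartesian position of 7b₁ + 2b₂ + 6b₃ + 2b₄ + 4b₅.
(7, -5, 4, 0, 2)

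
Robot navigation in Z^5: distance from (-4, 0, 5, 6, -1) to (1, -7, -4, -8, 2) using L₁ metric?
38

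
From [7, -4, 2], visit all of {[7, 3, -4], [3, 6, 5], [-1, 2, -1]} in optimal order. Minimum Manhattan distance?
39
(one optimal route: (7, -4, 2) → (7, 3, -4) → (-1, 2, -1) → (3, 6, 5))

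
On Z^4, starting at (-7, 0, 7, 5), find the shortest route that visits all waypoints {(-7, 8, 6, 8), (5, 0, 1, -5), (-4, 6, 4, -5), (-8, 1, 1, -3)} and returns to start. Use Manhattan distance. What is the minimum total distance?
82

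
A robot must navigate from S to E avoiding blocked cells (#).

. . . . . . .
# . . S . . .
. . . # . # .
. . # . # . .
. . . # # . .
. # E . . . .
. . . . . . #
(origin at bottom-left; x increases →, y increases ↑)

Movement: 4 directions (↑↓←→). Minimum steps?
7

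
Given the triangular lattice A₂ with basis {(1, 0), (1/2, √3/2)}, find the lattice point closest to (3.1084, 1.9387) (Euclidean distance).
(3, 1.732)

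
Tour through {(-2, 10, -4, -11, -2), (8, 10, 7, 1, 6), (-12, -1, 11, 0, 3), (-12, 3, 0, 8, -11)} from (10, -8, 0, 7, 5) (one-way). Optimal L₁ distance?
159
(one optimal route: (10, -8, 0, 7, 5) → (8, 10, 7, 1, 6) → (-12, -1, 11, 0, 3) → (-12, 3, 0, 8, -11) → (-2, 10, -4, -11, -2))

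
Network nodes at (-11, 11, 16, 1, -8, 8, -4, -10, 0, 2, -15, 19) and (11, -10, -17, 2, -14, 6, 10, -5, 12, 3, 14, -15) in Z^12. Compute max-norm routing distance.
34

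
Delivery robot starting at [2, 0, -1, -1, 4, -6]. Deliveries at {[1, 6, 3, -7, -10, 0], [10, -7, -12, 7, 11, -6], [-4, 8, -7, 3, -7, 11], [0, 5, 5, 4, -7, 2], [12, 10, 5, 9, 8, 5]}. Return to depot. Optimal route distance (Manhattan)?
236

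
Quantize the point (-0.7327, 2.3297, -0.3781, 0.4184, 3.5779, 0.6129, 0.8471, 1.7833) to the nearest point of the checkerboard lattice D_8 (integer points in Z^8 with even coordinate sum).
(-1, 2, 0, 0, 3, 1, 1, 2)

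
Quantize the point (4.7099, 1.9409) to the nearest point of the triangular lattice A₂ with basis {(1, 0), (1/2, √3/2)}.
(5, 1.732)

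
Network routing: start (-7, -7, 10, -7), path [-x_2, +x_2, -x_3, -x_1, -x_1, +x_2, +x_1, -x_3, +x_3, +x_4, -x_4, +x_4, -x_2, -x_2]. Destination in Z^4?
(-8, -8, 9, -6)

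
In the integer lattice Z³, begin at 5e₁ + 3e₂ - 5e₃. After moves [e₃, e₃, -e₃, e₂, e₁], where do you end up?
(6, 4, -4)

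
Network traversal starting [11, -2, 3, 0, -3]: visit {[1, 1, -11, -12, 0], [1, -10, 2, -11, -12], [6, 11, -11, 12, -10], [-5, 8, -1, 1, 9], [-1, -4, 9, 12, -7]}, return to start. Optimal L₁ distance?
256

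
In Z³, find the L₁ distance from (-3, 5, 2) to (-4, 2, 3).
5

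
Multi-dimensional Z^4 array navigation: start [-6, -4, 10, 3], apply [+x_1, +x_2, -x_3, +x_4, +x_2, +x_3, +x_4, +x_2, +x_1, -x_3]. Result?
(-4, -1, 9, 5)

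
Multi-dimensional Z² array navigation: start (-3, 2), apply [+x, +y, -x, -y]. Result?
(-3, 2)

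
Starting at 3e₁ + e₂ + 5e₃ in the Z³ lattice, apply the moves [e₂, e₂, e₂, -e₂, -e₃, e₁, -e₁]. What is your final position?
(3, 3, 4)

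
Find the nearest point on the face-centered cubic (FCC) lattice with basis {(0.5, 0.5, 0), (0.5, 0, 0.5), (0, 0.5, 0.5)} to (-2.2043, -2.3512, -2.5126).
(-2, -2.5, -2.5)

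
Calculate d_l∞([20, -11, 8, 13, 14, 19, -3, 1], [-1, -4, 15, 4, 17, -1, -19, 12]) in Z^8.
21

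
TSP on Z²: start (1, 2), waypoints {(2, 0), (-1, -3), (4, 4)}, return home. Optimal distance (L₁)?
24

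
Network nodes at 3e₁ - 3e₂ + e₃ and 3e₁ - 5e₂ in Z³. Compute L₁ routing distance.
3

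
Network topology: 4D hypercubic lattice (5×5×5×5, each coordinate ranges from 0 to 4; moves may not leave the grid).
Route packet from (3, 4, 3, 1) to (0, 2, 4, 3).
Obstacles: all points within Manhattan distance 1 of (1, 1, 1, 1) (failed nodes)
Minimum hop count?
8
(one shortest path: (3, 4, 3, 1) → (2, 4, 3, 1) → (1, 4, 3, 1) → (0, 4, 3, 1) → (0, 3, 3, 1) → (0, 2, 3, 1) → (0, 2, 4, 1) → (0, 2, 4, 2) → (0, 2, 4, 3))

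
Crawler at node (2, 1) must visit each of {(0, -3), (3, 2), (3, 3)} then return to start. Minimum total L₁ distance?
18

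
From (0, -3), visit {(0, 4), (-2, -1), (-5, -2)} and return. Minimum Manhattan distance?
24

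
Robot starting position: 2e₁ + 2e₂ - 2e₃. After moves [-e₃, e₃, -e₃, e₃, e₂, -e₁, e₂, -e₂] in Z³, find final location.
(1, 3, -2)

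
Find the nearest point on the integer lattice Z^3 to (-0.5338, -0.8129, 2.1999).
(-1, -1, 2)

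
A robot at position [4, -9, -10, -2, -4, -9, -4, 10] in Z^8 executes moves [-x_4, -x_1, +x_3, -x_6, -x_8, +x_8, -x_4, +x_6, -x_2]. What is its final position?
(3, -10, -9, -4, -4, -9, -4, 10)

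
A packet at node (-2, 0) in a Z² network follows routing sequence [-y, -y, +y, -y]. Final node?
(-2, -2)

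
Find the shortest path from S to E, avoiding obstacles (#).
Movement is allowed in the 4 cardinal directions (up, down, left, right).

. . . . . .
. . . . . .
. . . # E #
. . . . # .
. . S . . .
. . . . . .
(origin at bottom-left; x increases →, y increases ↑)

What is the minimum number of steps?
6
(one shortest path: (2, 1) → (2, 2) → (2, 3) → (2, 4) → (3, 4) → (4, 4) → (4, 3))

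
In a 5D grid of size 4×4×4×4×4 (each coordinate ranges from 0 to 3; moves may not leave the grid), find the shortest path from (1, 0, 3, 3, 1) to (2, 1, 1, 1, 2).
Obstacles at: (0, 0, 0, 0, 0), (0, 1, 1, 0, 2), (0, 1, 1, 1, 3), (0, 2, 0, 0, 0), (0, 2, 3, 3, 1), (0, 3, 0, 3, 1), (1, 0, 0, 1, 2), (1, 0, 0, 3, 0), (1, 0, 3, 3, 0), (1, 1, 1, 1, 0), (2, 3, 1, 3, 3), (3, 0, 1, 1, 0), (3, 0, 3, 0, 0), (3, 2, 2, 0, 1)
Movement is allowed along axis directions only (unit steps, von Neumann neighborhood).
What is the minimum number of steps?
7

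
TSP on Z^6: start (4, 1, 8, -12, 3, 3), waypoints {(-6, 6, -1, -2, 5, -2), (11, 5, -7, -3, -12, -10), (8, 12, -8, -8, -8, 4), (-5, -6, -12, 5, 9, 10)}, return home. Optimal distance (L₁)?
244
(one optimal route: (4, 1, 8, -12, 3, 3) → (8, 12, -8, -8, -8, 4) → (11, 5, -7, -3, -12, -10) → (-6, 6, -1, -2, 5, -2) → (-5, -6, -12, 5, 9, 10) → (4, 1, 8, -12, 3, 3))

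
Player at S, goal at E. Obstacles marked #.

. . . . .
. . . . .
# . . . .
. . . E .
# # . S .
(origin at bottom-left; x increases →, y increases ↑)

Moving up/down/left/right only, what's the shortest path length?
1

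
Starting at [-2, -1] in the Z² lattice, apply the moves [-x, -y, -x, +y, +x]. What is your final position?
(-3, -1)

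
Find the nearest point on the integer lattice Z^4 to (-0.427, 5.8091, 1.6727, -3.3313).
(0, 6, 2, -3)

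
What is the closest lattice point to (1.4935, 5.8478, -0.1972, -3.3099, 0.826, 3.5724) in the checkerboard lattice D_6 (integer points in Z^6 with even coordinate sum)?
(2, 6, 0, -3, 1, 4)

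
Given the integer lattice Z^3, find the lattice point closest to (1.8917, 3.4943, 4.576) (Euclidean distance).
(2, 3, 5)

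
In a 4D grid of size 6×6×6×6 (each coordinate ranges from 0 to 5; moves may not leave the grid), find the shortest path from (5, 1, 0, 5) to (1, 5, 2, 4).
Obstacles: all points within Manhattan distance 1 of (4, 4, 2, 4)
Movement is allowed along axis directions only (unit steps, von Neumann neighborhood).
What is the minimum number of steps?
11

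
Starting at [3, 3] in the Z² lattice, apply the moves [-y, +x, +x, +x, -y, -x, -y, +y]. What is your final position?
(5, 1)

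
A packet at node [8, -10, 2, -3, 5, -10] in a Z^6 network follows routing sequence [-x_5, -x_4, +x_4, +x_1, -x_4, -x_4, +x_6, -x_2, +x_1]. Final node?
(10, -11, 2, -5, 4, -9)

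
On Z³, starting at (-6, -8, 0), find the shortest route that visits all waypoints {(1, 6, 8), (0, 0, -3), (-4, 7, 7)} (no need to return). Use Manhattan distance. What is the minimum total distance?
42
(one optimal route: (-6, -8, 0) → (0, 0, -3) → (1, 6, 8) → (-4, 7, 7))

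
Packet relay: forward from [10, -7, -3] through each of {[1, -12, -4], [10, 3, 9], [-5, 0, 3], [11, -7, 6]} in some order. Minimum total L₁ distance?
73
(one optimal route: (10, -7, -3) → (11, -7, 6) → (10, 3, 9) → (-5, 0, 3) → (1, -12, -4))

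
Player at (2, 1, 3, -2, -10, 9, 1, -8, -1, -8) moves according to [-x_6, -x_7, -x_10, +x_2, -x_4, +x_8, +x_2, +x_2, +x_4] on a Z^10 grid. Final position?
(2, 4, 3, -2, -10, 8, 0, -7, -1, -9)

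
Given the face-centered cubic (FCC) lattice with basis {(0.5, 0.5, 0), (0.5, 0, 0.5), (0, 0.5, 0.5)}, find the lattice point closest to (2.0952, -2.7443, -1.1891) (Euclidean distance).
(2, -3, -1)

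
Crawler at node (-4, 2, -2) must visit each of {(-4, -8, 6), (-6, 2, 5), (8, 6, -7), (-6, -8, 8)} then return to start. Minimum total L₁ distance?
86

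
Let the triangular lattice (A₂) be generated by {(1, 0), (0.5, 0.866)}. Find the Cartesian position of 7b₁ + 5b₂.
(9.5, 4.33)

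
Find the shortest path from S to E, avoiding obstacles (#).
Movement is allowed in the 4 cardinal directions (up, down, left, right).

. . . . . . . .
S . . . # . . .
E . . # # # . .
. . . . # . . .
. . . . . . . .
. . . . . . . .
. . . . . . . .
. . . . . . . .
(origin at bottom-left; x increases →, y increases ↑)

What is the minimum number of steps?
1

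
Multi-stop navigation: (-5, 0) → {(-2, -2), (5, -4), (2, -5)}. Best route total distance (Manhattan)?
16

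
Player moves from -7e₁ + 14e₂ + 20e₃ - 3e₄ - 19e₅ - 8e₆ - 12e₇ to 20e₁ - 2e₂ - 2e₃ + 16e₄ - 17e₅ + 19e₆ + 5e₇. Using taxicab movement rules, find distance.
130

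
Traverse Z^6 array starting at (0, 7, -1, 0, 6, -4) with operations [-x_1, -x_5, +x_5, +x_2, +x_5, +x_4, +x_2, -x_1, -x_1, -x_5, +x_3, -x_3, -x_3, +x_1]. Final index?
(-2, 9, -2, 1, 6, -4)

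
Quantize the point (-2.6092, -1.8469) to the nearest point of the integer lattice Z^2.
(-3, -2)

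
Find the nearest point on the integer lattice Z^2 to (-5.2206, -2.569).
(-5, -3)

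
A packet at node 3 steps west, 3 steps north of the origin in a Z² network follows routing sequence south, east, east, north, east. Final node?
(0, 3)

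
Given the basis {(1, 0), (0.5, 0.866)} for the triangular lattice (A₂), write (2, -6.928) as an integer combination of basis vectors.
6b₁ - 8b₂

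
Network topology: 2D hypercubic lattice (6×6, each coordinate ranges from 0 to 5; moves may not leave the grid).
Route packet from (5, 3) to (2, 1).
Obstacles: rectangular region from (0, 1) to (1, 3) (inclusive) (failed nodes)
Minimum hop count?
5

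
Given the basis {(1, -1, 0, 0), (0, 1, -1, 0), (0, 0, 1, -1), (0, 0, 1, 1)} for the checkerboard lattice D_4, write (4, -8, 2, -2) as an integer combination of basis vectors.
4b₁ - 4b₂ - 2b₄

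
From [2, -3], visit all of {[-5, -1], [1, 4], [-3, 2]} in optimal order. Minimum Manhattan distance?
19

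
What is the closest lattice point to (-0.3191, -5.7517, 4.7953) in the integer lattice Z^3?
(0, -6, 5)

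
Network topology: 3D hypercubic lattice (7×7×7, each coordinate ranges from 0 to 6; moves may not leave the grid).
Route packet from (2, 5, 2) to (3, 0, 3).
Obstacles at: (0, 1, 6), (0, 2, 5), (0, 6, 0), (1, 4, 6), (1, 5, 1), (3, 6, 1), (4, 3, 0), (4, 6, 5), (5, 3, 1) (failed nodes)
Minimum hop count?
7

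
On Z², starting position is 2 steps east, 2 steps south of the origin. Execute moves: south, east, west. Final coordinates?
(2, -3)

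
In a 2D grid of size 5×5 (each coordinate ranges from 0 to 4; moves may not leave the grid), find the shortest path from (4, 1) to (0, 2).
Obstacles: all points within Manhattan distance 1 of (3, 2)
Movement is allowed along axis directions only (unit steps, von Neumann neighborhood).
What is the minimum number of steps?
7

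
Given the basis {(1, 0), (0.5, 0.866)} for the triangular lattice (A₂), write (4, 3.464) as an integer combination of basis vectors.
2b₁ + 4b₂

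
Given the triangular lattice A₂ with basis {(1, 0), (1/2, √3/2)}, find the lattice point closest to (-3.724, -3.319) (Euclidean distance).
(-4, -3.464)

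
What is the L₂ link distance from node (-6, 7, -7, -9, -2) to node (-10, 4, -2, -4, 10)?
14.7986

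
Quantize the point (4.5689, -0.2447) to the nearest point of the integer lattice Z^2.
(5, 0)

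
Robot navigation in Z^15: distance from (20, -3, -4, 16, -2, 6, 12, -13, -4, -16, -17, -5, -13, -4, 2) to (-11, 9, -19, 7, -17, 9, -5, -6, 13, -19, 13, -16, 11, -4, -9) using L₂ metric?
63.2376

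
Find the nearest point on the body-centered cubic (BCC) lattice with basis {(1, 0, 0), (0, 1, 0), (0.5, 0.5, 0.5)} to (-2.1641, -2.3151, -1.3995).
(-2.5, -2.5, -1.5)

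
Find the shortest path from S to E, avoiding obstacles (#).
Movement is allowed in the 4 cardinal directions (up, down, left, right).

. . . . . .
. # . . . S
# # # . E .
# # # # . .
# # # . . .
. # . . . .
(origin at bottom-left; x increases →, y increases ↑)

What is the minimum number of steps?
2
(one shortest path: (5, 4) → (4, 4) → (4, 3))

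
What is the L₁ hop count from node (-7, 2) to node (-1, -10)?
18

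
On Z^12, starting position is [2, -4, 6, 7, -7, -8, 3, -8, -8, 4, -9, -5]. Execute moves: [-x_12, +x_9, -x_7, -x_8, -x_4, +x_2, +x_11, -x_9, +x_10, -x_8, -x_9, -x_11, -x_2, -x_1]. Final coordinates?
(1, -4, 6, 6, -7, -8, 2, -10, -9, 5, -9, -6)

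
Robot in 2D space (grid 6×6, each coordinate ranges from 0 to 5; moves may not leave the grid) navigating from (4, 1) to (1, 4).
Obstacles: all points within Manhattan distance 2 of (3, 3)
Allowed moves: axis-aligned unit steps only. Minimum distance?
10
(one shortest path: (4, 1) → (4, 0) → (3, 0) → (2, 0) → (1, 0) → (0, 0) → (0, 1) → (0, 2) → (0, 3) → (0, 4) → (1, 4))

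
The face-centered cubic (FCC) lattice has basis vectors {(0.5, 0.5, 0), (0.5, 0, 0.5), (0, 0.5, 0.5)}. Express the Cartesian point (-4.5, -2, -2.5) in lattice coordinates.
-4b₁ - 5b₂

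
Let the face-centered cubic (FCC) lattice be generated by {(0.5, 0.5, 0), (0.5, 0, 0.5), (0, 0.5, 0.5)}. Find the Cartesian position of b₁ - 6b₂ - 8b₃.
(-2.5, -3.5, -7)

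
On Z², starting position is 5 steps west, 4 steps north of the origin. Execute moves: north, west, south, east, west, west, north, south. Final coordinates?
(-7, 4)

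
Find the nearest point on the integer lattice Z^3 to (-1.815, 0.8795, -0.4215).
(-2, 1, 0)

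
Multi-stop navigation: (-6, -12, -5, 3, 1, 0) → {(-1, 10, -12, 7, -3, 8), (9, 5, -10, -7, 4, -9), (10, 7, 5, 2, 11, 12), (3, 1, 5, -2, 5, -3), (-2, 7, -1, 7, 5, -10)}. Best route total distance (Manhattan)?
204
(one optimal route: (-6, -12, -5, 3, 1, 0) → (-1, 10, -12, 7, -3, 8) → (-2, 7, -1, 7, 5, -10) → (9, 5, -10, -7, 4, -9) → (3, 1, 5, -2, 5, -3) → (10, 7, 5, 2, 11, 12))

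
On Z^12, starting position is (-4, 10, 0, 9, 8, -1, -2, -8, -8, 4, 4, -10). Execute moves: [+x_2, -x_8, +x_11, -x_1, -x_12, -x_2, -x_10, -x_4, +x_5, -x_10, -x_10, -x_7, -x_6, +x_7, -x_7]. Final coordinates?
(-5, 10, 0, 8, 9, -2, -3, -9, -8, 1, 5, -11)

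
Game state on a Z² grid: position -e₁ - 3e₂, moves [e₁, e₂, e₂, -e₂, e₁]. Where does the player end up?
(1, -2)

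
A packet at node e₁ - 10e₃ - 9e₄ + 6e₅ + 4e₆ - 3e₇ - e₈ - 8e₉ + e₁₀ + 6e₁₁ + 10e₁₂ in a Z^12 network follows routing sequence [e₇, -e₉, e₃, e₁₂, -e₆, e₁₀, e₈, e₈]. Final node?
(1, 0, -9, -9, 6, 3, -2, 1, -9, 2, 6, 11)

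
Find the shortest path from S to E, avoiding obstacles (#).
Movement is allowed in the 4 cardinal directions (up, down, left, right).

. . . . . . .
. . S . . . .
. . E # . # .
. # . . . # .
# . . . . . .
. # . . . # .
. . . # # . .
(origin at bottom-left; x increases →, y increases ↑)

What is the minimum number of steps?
1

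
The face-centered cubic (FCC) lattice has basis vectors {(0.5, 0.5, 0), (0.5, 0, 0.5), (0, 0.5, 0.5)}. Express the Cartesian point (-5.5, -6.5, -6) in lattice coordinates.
-6b₁ - 5b₂ - 7b₃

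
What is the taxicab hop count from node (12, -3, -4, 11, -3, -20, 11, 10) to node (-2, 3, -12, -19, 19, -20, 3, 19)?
97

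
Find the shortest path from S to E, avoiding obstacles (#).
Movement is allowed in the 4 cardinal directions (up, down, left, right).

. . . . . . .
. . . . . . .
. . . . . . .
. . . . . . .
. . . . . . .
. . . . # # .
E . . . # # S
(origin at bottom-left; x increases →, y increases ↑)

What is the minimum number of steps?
10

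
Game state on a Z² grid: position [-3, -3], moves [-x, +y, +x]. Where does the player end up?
(-3, -2)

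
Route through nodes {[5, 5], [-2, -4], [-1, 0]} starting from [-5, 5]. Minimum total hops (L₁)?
26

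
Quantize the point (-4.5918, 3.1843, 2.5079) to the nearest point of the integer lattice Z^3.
(-5, 3, 3)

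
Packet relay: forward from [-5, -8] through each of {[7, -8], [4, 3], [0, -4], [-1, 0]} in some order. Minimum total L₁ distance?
36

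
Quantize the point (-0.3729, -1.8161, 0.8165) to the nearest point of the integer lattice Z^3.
(0, -2, 1)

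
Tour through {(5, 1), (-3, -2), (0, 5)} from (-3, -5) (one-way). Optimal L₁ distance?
22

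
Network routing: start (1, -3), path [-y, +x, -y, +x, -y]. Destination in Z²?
(3, -6)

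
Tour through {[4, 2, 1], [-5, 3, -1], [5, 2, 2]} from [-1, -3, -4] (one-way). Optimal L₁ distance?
27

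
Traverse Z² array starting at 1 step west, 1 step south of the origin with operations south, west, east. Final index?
(-1, -2)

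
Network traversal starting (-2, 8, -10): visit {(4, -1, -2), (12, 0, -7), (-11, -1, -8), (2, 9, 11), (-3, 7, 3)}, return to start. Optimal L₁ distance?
114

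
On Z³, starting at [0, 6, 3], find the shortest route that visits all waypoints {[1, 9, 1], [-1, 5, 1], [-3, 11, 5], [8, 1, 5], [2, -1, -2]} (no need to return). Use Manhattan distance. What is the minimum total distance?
53
(one optimal route: (0, 6, 3) → (-3, 11, 5) → (1, 9, 1) → (-1, 5, 1) → (2, -1, -2) → (8, 1, 5))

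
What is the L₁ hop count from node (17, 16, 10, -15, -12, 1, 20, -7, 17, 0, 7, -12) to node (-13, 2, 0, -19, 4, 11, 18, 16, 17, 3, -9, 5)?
145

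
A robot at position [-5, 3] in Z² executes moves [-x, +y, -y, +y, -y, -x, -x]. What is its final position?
(-8, 3)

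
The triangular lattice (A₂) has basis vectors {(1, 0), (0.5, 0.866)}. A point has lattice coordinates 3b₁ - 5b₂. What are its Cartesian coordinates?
(0.5, -4.33)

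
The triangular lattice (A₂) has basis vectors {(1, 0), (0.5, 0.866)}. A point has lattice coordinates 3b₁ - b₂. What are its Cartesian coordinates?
(2.5, -0.866)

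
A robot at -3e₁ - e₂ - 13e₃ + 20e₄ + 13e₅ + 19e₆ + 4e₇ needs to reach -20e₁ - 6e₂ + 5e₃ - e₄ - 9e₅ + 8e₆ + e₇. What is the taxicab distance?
97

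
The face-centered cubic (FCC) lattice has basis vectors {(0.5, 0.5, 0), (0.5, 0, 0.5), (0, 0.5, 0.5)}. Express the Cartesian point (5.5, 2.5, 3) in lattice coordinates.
5b₁ + 6b₂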